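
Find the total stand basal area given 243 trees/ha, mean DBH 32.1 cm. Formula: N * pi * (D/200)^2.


(D/200)^2 = (32.1/200)^2 = 0.1605^2 = 0.02576025
Individual BA = 3.141593 * 0.02576025 = 0.0809282 m^2
Stand BA = 243 * 0.0809282 = 19.6656 ≈ 19.67 m^2/ha

19.67 m^2/ha


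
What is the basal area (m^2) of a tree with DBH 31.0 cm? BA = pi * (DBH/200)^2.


D/200 = 31.0/200 = 0.155 m
(D/200)^2 = 0.155^2 = 0.024025
BA = 3.141593 * 0.024025 = 0.0754768 ≈ 0.0755 m^2

0.0755 m^2


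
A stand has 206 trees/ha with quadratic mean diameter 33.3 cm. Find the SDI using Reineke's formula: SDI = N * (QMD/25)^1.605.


QMD/25 = 33.3/25 = 1.332
(1.332)^1.605 = exp(1.605 * ln(1.332)) = exp(1.605 * 0.286682) = exp(0.460125) = 1.58427
SDI = 206 * 1.58427 = 326.360 ≈ 326

326


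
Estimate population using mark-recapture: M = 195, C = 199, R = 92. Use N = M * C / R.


N = M * C / R = 195 * 199 / 92 = 38805 / 92 = 421.79 ≈ 422

422 individuals


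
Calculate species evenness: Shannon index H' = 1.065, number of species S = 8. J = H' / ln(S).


ln(8) = 2.07944
J = H' / ln(S) = 1.065 / 2.07944 = 0.512157 ≈ 0.5122

0.5122


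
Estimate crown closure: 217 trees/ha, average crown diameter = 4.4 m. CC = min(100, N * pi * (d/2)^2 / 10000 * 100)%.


(d/2)^2 = (4.4/2)^2 = 2.2^2 = 4.84
Crown area = 3.141593 * 4.84 = 15.2053 m^2
N * area / 10000 * 100 = 217 * 15.2053 / 10000 * 100 = 32.9955
CC = min(100, 32.9955) = 32.9955 ≈ 33.0%

33.0%


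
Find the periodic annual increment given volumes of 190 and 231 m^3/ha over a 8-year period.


PAI = (V2 - V1) / period = (231 - 190) / 8 = 41 / 8 = 5.1250 ≈ 5.13 m^3/ha/yr

5.13 m^3/ha/yr


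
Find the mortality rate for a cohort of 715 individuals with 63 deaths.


Mortality rate = 63 / 715 = 0.088112 ≈ 0.0881

0.0881


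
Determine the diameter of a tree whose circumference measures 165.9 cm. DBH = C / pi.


DBH = C / pi = 165.9 / 3.141593 = 52.8076 ≈ 52.81 cm

52.81 cm


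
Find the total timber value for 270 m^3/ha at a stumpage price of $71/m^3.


Value = 270 * 71 = $19170/ha

$19170/ha


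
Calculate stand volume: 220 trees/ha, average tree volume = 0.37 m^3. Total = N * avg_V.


V_stand = 220 * 0.37 = 81.4 m^3/ha

81.4 m^3/ha


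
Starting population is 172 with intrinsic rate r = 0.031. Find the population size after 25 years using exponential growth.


r*t = 0.031 * 25 = 0.775
exp(0.775) = 2.17059
N = 172 * 2.17059 = 373.341 ≈ 373

373


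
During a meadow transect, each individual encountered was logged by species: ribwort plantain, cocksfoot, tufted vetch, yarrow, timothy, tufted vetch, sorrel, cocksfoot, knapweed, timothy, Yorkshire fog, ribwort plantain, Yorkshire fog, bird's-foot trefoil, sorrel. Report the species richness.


Total individuals logged = 15
Distinct species (count of individuals): ribwort plantain (2), cocksfoot (2), tufted vetch (2), yarrow (1), timothy (2), sorrel (2), knapweed (1), Yorkshire fog (2), bird's-foot trefoil (1)
Species richness = number of distinct species = 9

9


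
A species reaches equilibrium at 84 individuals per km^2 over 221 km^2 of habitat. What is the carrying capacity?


K = 84 * 221 = 18564 individuals

18564 individuals


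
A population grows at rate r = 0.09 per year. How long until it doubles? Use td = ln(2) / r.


td = ln(2) / 0.09 = 0.693147 / 0.09 = 7.70163 ≈ 7.7 years

7.7 years


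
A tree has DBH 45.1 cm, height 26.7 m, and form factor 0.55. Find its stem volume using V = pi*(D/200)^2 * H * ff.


(D/200)^2 = (45.1/200)^2 = 0.2255^2 = 0.05085025
BA = 3.141593 * 0.05085025 = 0.159751 m^2
V = 0.159751 * 26.7 * 0.55 = 2.34594 ≈ 2.346 m^3

2.346 m^3


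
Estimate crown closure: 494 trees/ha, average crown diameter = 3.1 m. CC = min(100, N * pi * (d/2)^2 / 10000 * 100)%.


(d/2)^2 = (3.1/2)^2 = 1.55^2 = 2.4025
Crown area = 3.141593 * 2.4025 = 7.54768 m^2
N * area / 10000 * 100 = 494 * 7.54768 / 10000 * 100 = 37.2855
CC = min(100, 37.2855) = 37.2855 ≈ 37.3%

37.3%


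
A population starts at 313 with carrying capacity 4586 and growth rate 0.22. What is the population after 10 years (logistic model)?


(K - N0)/N0 = (4586 - 313)/313 = 4273/313 = 13.6518
r*t = 0.22 * 10 = 2.2; exp(-2.2) = 0.110803
13.6518 * 0.110803 = 1.51266
1 + 1.51266 = 2.51266
N = 4586 / 2.51266 = 1825.16 ≈ 1825

1825


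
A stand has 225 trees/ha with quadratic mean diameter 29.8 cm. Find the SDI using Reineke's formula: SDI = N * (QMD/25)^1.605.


QMD/25 = 29.8/25 = 1.192
(1.192)^1.605 = exp(1.605 * ln(1.192)) = exp(1.605 * 0.175633) = exp(0.281891) = 1.32563
SDI = 225 * 1.32563 = 298.267 ≈ 298

298


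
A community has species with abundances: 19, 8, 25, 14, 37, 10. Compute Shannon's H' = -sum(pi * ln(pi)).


Total N = 19 + 8 + 25 + 14 + 37 + 10 = 113
Per-species terms:
  p = 19/113 = 0.168142; ln(p) = -1.782946; p*ln(p) = 0.168142 * (-1.782946) = -0.299788
  p = 8/113 = 0.070796; ln(p) = -2.647953; p*ln(p) = 0.070796 * (-2.647953) = -0.187464
  p = 25/113 = 0.221239; ln(p) = -1.508512; p*ln(p) = 0.221239 * (-1.508512) = -0.333742
  p = 14/113 = 0.123894; ln(p) = -2.088329; p*ln(p) = 0.123894 * (-2.088329) = -0.258731
  p = 37/113 = 0.327434; ln(p) = -1.116469; p*ln(p) = 0.327434 * (-1.116469) = -0.365570
  p = 10/113 = 0.088496; ln(p) = -2.424798; p*ln(p) = 0.088496 * (-2.424798) = -0.214585
sum(p*ln(p)) = (-0.299788) + (-0.187464) + (-0.333742) + (-0.258731) + (-0.365570) + (-0.214585) = -1.659880
H' = -(-1.659880) = 1.659880 ≈ 1.6599

1.6599


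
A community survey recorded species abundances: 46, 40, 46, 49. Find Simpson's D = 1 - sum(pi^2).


Total N = 46 + 40 + 46 + 49 = 181
Per-species terms:
  p = 46/181 = 0.254144; p^2 = 0.254144^2 = 0.064589
  p = 40/181 = 0.220994; p^2 = 0.220994^2 = 0.048838
  p = 46/181 = 0.254144; p^2 = 0.254144^2 = 0.064589
  p = 49/181 = 0.270718; p^2 = 0.270718^2 = 0.073288
sum(p^2) = 0.064589 + 0.048838 + 0.064589 + 0.073288 = 0.251304
D = 1 - 0.251304 = 0.748696 ≈ 0.7487

0.7487


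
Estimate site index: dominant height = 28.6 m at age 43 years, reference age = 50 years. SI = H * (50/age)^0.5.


50/43 = 1.16279
(1.16279)^0.5 = 1.07833
SI = 28.6 * 1.07833 = 30.8402 ≈ 30.8 m

30.8 m


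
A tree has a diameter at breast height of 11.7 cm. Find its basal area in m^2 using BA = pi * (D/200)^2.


D/200 = 11.7/200 = 0.0585 m
(D/200)^2 = 0.0585^2 = 0.00342225
BA = 3.141593 * 0.00342225 = 0.0107513 ≈ 0.0108 m^2

0.0108 m^2


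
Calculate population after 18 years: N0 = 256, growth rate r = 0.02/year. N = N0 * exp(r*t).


r*t = 0.02 * 18 = 0.36
exp(0.36) = 1.43333
N = 256 * 1.43333 = 366.932 ≈ 367

367


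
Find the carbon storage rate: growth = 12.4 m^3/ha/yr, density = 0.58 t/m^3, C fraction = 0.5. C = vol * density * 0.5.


C = 12.4 * 0.58 * 0.5 = 3.596 ≈ 3.60 t C/ha/yr

3.60 t C/ha/yr


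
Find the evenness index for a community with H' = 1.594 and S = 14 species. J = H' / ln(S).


ln(14) = 2.63906
J = H' / ln(S) = 1.594 / 2.63906 = 0.604003 ≈ 0.6040

0.6040


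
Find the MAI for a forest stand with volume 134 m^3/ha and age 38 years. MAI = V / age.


MAI = 134 / 38 = 3.5263 ≈ 3.53 m^3/ha/yr

3.53 m^3/ha/yr


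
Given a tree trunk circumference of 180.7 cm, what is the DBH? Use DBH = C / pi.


DBH = C / pi = 180.7 / 3.141593 = 57.5186 ≈ 57.52 cm

57.52 cm


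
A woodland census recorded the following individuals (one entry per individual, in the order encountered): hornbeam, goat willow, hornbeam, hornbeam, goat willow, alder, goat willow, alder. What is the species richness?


Total individuals logged = 8
Distinct species (count of individuals): hornbeam (3), goat willow (3), alder (2)
Species richness = number of distinct species = 3

3


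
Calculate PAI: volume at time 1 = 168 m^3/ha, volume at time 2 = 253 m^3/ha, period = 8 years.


PAI = (V2 - V1) / period = (253 - 168) / 8 = 85 / 8 = 10.6250 ≈ 10.63 m^3/ha/yr

10.63 m^3/ha/yr


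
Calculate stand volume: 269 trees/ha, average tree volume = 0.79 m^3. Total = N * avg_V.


V_stand = 269 * 0.79 = 212.51 ≈ 212.5 m^3/ha

212.5 m^3/ha


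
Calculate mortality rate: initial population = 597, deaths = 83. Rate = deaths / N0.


Mortality rate = 83 / 597 = 0.139028 ≈ 0.1390

0.1390


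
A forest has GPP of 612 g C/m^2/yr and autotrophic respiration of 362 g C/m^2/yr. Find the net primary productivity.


NPP = GPP - Ra = 612 - 362 = 250 g C/m^2/yr

250 g C/m^2/yr


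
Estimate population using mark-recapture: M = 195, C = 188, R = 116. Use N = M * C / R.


N = M * C / R = 195 * 188 / 116 = 36660 / 116 = 316.03 ≈ 316

316 individuals


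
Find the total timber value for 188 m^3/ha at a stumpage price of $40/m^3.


Value = 188 * 40 = $7520/ha

$7520/ha


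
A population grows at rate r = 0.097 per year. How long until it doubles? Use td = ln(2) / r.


td = ln(2) / 0.097 = 0.693147 / 0.097 = 7.14585 ≈ 7.1 years

7.1 years


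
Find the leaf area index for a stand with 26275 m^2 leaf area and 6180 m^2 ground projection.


LAI = 26275 / 6180 = 4.2516 ≈ 4.25

4.25


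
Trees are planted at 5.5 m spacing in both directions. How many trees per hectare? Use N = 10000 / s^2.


N = 10000 / 5.5^2 = 10000 / 30.25 = 330.579 ≈ 331 trees/ha

331 trees/ha


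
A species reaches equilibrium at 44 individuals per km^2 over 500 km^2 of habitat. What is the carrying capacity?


K = 44 * 500 = 22000 individuals

22000 individuals


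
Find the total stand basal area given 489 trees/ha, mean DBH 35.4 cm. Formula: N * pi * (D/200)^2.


(D/200)^2 = (35.4/200)^2 = 0.177^2 = 0.031329
Individual BA = 3.141593 * 0.031329 = 0.0984230 m^2
Stand BA = 489 * 0.0984230 = 48.1288 ≈ 48.13 m^2/ha

48.13 m^2/ha


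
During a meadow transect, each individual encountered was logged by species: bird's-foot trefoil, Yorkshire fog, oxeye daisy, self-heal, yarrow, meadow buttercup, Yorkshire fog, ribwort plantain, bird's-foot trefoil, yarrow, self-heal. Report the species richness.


Total individuals logged = 11
Distinct species (count of individuals): bird's-foot trefoil (2), Yorkshire fog (2), oxeye daisy (1), self-heal (2), yarrow (2), meadow buttercup (1), ribwort plantain (1)
Species richness = number of distinct species = 7

7


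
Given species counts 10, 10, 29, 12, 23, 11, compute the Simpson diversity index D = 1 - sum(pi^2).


Total N = 10 + 10 + 29 + 12 + 23 + 11 = 95
Per-species terms:
  p = 10/95 = 0.105263; p^2 = 0.105263^2 = 0.011080
  p = 10/95 = 0.105263; p^2 = 0.105263^2 = 0.011080
  p = 29/95 = 0.305263; p^2 = 0.305263^2 = 0.093185
  p = 12/95 = 0.126316; p^2 = 0.126316^2 = 0.015956
  p = 23/95 = 0.242105; p^2 = 0.242105^2 = 0.058615
  p = 11/95 = 0.115789; p^2 = 0.115789^2 = 0.013407
sum(p^2) = 0.011080 + 0.011080 + 0.093185 + 0.015956 + 0.058615 + 0.013407 = 0.203323
D = 1 - 0.203323 = 0.796677 ≈ 0.7967

0.7967


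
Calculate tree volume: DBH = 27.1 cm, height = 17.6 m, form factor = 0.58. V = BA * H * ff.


(D/200)^2 = (27.1/200)^2 = 0.1355^2 = 0.01836025
BA = 3.141593 * 0.01836025 = 0.0576804 m^2
V = 0.0576804 * 17.6 * 0.58 = 0.588802 ≈ 0.589 m^3

0.589 m^3


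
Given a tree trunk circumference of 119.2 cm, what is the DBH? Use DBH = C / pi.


DBH = C / pi = 119.2 / 3.141593 = 37.9425 ≈ 37.94 cm

37.94 cm


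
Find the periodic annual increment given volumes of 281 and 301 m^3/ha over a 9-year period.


PAI = (V2 - V1) / period = (301 - 281) / 9 = 20 / 9 = 2.2222 ≈ 2.22 m^3/ha/yr

2.22 m^3/ha/yr


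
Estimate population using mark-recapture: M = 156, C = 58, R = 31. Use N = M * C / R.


N = M * C / R = 156 * 58 / 31 = 9048 / 31 = 291.87 ≈ 292

292 individuals


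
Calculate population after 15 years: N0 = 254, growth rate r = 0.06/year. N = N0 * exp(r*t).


r*t = 0.06 * 15 = 0.9
exp(0.9) = 2.45960
N = 254 * 2.45960 = 624.738 ≈ 625

625


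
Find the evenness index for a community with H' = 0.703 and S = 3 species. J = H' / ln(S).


ln(3) = 1.09861
J = H' / ln(S) = 0.703 / 1.09861 = 0.639900 ≈ 0.6399

0.6399


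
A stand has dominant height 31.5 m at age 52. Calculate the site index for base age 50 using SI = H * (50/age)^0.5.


50/52 = 0.961538
(0.961538)^0.5 = 0.980580
SI = 31.5 * 0.980580 = 30.8883 ≈ 30.9 m

30.9 m


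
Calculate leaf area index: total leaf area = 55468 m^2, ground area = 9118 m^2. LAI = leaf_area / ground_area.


LAI = 55468 / 9118 = 6.0834 ≈ 6.08

6.08


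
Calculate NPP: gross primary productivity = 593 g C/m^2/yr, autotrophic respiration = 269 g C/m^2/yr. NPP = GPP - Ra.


NPP = GPP - Ra = 593 - 269 = 324 g C/m^2/yr

324 g C/m^2/yr


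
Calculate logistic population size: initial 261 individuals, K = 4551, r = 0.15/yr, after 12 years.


(K - N0)/N0 = (4551 - 261)/261 = 4290/261 = 16.4368
r*t = 0.15 * 12 = 1.8; exp(-1.8) = 0.165299
16.4368 * 0.165299 = 2.71699
1 + 2.71699 = 3.71699
N = 4551 / 3.71699 = 1224.38 ≈ 1224

1224


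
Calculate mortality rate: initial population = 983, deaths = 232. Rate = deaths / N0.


Mortality rate = 232 / 983 = 0.236012 ≈ 0.2360

0.2360


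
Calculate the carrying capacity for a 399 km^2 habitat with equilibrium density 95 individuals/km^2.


K = 95 * 399 = 37905 individuals

37905 individuals


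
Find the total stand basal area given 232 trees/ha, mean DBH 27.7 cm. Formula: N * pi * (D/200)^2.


(D/200)^2 = (27.7/200)^2 = 0.1385^2 = 0.01918225
Individual BA = 3.141593 * 0.01918225 = 0.0602628 m^2
Stand BA = 232 * 0.0602628 = 13.9810 ≈ 13.98 m^2/ha

13.98 m^2/ha


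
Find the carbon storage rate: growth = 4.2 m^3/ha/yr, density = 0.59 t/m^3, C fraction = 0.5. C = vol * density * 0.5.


C = 4.2 * 0.59 * 0.5 = 1.239 ≈ 1.24 t C/ha/yr

1.24 t C/ha/yr


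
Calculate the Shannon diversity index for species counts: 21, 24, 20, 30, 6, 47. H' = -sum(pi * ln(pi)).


Total N = 21 + 24 + 20 + 30 + 6 + 47 = 148
Per-species terms:
  p = 21/148 = 0.141892; ln(p) = -1.952689; p*ln(p) = 0.141892 * (-1.952689) = -0.277071
  p = 24/148 = 0.162162; ln(p) = -1.819159; p*ln(p) = 0.162162 * (-1.819159) = -0.294998
  p = 20/148 = 0.135135; ln(p) = -2.001481; p*ln(p) = 0.135135 * (-2.001481) = -0.270470
  p = 30/148 = 0.202703; ln(p) = -1.596013; p*ln(p) = 0.202703 * (-1.596013) = -0.323517
  p = 6/148 = 0.040541; ln(p) = -3.205441; p*ln(p) = 0.040541 * (-3.205441) = -0.129952
  p = 47/148 = 0.317568; ln(p) = -1.147063; p*ln(p) = 0.317568 * (-1.147063) = -0.364271
sum(p*ln(p)) = (-0.277071) + (-0.294998) + (-0.270470) + (-0.323517) + (-0.129952) + (-0.364271) = -1.660279
H' = -(-1.660279) = 1.660279 ≈ 1.6603

1.6603


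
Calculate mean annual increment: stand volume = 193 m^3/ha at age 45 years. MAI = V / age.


MAI = 193 / 45 = 4.2889 ≈ 4.29 m^3/ha/yr

4.29 m^3/ha/yr


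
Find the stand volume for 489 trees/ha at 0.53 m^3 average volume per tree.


V_stand = 489 * 0.53 = 259.17 ≈ 259.2 m^3/ha

259.2 m^3/ha


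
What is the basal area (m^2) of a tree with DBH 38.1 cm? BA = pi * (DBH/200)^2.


D/200 = 38.1/200 = 0.1905 m
(D/200)^2 = 0.1905^2 = 0.03629025
BA = 3.141593 * 0.03629025 = 0.114009 ≈ 0.1140 m^2

0.1140 m^2


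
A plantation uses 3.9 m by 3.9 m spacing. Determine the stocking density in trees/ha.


N = 10000 / 3.9^2 = 10000 / 15.21 = 657.462 ≈ 657 trees/ha

657 trees/ha


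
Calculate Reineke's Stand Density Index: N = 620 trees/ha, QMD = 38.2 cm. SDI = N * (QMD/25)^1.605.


QMD/25 = 38.2/25 = 1.528
(1.528)^1.605 = exp(1.605 * ln(1.528)) = exp(1.605 * 0.423960) = exp(0.680456) = 1.97478
SDI = 620 * 1.97478 = 1224.36 ≈ 1224

1224


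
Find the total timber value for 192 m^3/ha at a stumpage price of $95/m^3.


Value = 192 * 95 = $18240/ha

$18240/ha


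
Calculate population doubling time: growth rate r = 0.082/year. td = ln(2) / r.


td = ln(2) / 0.082 = 0.693147 / 0.082 = 8.45301 ≈ 8.5 years

8.5 years


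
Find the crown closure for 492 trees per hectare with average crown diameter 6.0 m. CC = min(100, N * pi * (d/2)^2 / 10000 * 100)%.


(d/2)^2 = (6.0/2)^2 = 3^2 = 9
Crown area = 3.141593 * 9 = 28.2743 m^2
N * area / 10000 * 100 = 492 * 28.2743 / 10000 * 100 = 139.110
CC = min(100, 139.110) = 100%

100%


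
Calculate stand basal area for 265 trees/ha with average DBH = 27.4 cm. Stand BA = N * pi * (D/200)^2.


(D/200)^2 = (27.4/200)^2 = 0.137^2 = 0.018769
Individual BA = 3.141593 * 0.018769 = 0.0589646 m^2
Stand BA = 265 * 0.0589646 = 15.6256 ≈ 15.63 m^2/ha

15.63 m^2/ha


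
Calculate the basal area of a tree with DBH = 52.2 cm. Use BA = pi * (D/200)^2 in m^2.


D/200 = 52.2/200 = 0.261 m
(D/200)^2 = 0.261^2 = 0.068121
BA = 3.141593 * 0.068121 = 0.214008 ≈ 0.2140 m^2

0.2140 m^2


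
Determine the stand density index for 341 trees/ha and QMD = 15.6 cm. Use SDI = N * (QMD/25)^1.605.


QMD/25 = 15.6/25 = 0.624
(0.624)^1.605 = exp(1.605 * ln(0.624)) = exp(1.605 * (-0.471605)) = exp(-0.756926) = 0.469106
SDI = 341 * 0.469106 = 159.965 ≈ 160

160


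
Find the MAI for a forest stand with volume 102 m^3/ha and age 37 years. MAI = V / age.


MAI = 102 / 37 = 2.7568 ≈ 2.76 m^3/ha/yr

2.76 m^3/ha/yr


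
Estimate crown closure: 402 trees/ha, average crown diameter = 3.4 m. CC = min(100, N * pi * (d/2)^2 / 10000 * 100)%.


(d/2)^2 = (3.4/2)^2 = 1.7^2 = 2.89
Crown area = 3.141593 * 2.89 = 9.07920 m^2
N * area / 10000 * 100 = 402 * 9.07920 / 10000 * 100 = 36.4984
CC = min(100, 36.4984) = 36.4984 ≈ 36.5%

36.5%


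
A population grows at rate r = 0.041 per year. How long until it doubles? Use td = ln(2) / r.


td = ln(2) / 0.041 = 0.693147 / 0.041 = 16.9060 ≈ 16.9 years

16.9 years


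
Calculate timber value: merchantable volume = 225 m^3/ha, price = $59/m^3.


Value = 225 * 59 = $13275/ha

$13275/ha


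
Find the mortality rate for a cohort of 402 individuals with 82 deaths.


Mortality rate = 82 / 402 = 0.203980 ≈ 0.2040

0.2040


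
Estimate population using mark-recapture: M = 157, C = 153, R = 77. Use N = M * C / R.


N = M * C / R = 157 * 153 / 77 = 24021 / 77 = 311.96 ≈ 312

312 individuals


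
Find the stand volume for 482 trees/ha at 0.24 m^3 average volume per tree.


V_stand = 482 * 0.24 = 115.68 ≈ 115.7 m^3/ha

115.7 m^3/ha


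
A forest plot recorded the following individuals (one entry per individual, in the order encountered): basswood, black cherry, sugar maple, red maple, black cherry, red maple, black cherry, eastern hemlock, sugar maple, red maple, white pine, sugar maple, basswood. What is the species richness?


Total individuals logged = 13
Distinct species (count of individuals): basswood (2), black cherry (3), sugar maple (3), red maple (3), eastern hemlock (1), white pine (1)
Species richness = number of distinct species = 6

6


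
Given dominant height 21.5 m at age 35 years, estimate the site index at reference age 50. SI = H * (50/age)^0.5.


50/35 = 1.42857
(1.42857)^0.5 = 1.19523
SI = 21.5 * 1.19523 = 25.6974 ≈ 25.7 m

25.7 m


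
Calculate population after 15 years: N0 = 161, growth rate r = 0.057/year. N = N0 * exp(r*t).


r*t = 0.057 * 15 = 0.855
exp(0.855) = 2.35137
N = 161 * 2.35137 = 378.571 ≈ 379

379


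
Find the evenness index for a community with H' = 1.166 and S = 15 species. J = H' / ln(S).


ln(15) = 2.70805
J = H' / ln(S) = 1.166 / 2.70805 = 0.430568 ≈ 0.4306

0.4306


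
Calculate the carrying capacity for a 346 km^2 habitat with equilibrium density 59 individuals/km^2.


K = 59 * 346 = 20414 individuals

20414 individuals


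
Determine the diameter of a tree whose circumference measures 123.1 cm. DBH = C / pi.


DBH = C / pi = 123.1 / 3.141593 = 39.1839 ≈ 39.18 cm

39.18 cm


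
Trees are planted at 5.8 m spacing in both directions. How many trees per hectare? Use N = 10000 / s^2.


N = 10000 / 5.8^2 = 10000 / 33.64 = 297.265 ≈ 297 trees/ha

297 trees/ha


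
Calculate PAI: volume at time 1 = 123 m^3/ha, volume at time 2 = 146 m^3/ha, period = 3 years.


PAI = (V2 - V1) / period = (146 - 123) / 3 = 23 / 3 = 7.6667 ≈ 7.67 m^3/ha/yr

7.67 m^3/ha/yr


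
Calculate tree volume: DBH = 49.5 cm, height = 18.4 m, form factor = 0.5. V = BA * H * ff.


(D/200)^2 = (49.5/200)^2 = 0.2475^2 = 0.06125625
BA = 3.141593 * 0.06125625 = 0.192442 m^2
V = 0.192442 * 18.4 * 0.5 = 1.77047 ≈ 1.770 m^3

1.770 m^3


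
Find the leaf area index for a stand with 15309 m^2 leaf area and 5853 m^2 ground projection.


LAI = 15309 / 5853 = 2.6156 ≈ 2.62

2.62


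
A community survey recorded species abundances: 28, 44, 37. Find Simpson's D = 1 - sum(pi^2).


Total N = 28 + 44 + 37 = 109
Per-species terms:
  p = 28/109 = 0.256881; p^2 = 0.256881^2 = 0.065988
  p = 44/109 = 0.403670; p^2 = 0.403670^2 = 0.162949
  p = 37/109 = 0.339450; p^2 = 0.339450^2 = 0.115226
sum(p^2) = 0.065988 + 0.162949 + 0.115226 = 0.344163
D = 1 - 0.344163 = 0.655837 ≈ 0.6558

0.6558


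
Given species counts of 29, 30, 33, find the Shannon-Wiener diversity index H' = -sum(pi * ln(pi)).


Total N = 29 + 30 + 33 = 92
Per-species terms:
  p = 29/92 = 0.315217; ln(p) = -1.154494; p*ln(p) = 0.315217 * (-1.154494) = -0.363916
  p = 30/92 = 0.326087; ln(p) = -1.120591; p*ln(p) = 0.326087 * (-1.120591) = -0.365410
  p = 33/92 = 0.358696; ln(p) = -1.025280; p*ln(p) = 0.358696 * (-1.025280) = -0.367764
sum(p*ln(p)) = (-0.363916) + (-0.365410) + (-0.367764) = -1.097090
H' = -(-1.097090) = 1.097090 ≈ 1.0971

1.0971


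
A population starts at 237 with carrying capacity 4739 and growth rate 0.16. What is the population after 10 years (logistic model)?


(K - N0)/N0 = (4739 - 237)/237 = 4502/237 = 18.9958
r*t = 0.16 * 10 = 1.6; exp(-1.6) = 0.201897
18.9958 * 0.201897 = 3.83520
1 + 3.83520 = 4.83520
N = 4739 / 4.83520 = 980.104 ≈ 980

980


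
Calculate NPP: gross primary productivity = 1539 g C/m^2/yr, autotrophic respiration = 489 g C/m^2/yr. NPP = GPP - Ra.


NPP = GPP - Ra = 1539 - 489 = 1050 g C/m^2/yr

1050 g C/m^2/yr


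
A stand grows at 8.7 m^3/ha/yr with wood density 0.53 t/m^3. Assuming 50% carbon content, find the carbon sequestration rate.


C = 8.7 * 0.53 * 0.5 = 2.3055 ≈ 2.31 t C/ha/yr

2.31 t C/ha/yr


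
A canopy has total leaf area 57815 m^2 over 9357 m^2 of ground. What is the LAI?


LAI = 57815 / 9357 = 6.1788 ≈ 6.18

6.18


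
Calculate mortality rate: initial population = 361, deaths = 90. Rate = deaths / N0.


Mortality rate = 90 / 361 = 0.249307 ≈ 0.2493

0.2493


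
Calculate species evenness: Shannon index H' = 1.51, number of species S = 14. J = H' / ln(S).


ln(14) = 2.63906
J = H' / ln(S) = 1.51 / 2.63906 = 0.572173 ≈ 0.5722

0.5722


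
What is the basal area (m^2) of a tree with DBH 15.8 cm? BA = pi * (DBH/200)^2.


D/200 = 15.8/200 = 0.079 m
(D/200)^2 = 0.079^2 = 0.006241
BA = 3.141593 * 0.006241 = 0.0196067 ≈ 0.0196 m^2

0.0196 m^2


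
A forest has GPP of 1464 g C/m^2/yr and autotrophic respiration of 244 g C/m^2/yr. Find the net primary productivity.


NPP = GPP - Ra = 1464 - 244 = 1220 g C/m^2/yr

1220 g C/m^2/yr


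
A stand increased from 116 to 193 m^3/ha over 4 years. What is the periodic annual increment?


PAI = (V2 - V1) / period = (193 - 116) / 4 = 77 / 4 = 19.25 m^3/ha/yr

19.25 m^3/ha/yr


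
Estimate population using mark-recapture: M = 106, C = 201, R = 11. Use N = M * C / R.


N = M * C / R = 106 * 201 / 11 = 21306 / 11 = 1936.91 ≈ 1937

1937 individuals


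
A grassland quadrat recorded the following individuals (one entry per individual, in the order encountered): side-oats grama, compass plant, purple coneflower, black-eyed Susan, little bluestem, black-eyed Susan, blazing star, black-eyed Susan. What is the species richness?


Total individuals logged = 8
Distinct species (count of individuals): side-oats grama (1), compass plant (1), purple coneflower (1), black-eyed Susan (3), little bluestem (1), blazing star (1)
Species richness = number of distinct species = 6

6


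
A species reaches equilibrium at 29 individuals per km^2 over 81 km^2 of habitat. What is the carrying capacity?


K = 29 * 81 = 2349 individuals

2349 individuals


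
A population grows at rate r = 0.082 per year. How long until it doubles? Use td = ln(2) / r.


td = ln(2) / 0.082 = 0.693147 / 0.082 = 8.45301 ≈ 8.5 years

8.5 years


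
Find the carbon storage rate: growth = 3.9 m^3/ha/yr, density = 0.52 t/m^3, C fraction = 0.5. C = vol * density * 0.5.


C = 3.9 * 0.52 * 0.5 = 1.014 ≈ 1.01 t C/ha/yr

1.01 t C/ha/yr


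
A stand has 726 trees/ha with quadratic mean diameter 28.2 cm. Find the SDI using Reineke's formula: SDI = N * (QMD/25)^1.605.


QMD/25 = 28.2/25 = 1.128
(1.128)^1.605 = exp(1.605 * ln(1.128)) = exp(1.605 * 0.120446) = exp(0.193316) = 1.21327
SDI = 726 * 1.21327 = 880.834 ≈ 881

881


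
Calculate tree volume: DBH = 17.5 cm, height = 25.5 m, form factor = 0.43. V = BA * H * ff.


(D/200)^2 = (17.5/200)^2 = 0.0875^2 = 0.00765625
BA = 3.141593 * 0.00765625 = 0.0240528 m^2
V = 0.0240528 * 25.5 * 0.43 = 0.263739 ≈ 0.264 m^3

0.264 m^3


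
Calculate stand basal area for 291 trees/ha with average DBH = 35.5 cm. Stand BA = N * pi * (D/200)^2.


(D/200)^2 = (35.5/200)^2 = 0.1775^2 = 0.03150625
Individual BA = 3.141593 * 0.03150625 = 0.0989798 m^2
Stand BA = 291 * 0.0989798 = 28.8031 ≈ 28.80 m^2/ha

28.80 m^2/ha


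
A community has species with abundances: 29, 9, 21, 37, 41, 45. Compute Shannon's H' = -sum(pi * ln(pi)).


Total N = 29 + 9 + 21 + 37 + 41 + 45 = 182
Per-species terms:
  p = 29/182 = 0.159341; ln(p) = -1.836709; p*ln(p) = 0.159341 * (-1.836709) = -0.292663
  p = 9/182 = 0.049451; ln(p) = -3.006773; p*ln(p) = 0.049451 * (-3.006773) = -0.148688
  p = 21/182 = 0.115385; ln(p) = -2.159481; p*ln(p) = 0.115385 * (-2.159481) = -0.249172
  p = 37/182 = 0.203297; ln(p) = -1.593087; p*ln(p) = 0.203297 * (-1.593087) = -0.323870
  p = 41/182 = 0.225275; ln(p) = -1.490433; p*ln(p) = 0.225275 * (-1.490433) = -0.335757
  p = 45/182 = 0.247253; ln(p) = -1.397343; p*ln(p) = 0.247253 * (-1.397343) = -0.345497
sum(p*ln(p)) = (-0.292663) + (-0.148688) + (-0.249172) + (-0.323870) + (-0.335757) + (-0.345497) = -1.695647
H' = -(-1.695647) = 1.695647 ≈ 1.6956

1.6956


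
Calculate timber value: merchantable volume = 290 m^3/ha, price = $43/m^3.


Value = 290 * 43 = $12470/ha

$12470/ha


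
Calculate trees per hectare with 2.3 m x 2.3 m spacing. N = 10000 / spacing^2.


N = 10000 / 2.3^2 = 10000 / 5.29 = 1890.36 ≈ 1890 trees/ha

1890 trees/ha


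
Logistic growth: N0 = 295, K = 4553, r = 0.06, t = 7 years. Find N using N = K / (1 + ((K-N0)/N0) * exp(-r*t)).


(K - N0)/N0 = (4553 - 295)/295 = 4258/295 = 14.4339
r*t = 0.06 * 7 = 0.42; exp(-0.42) = 0.657047
14.4339 * 0.657047 = 9.48375
1 + 9.48375 = 10.4838
N = 4553 / 10.4838 = 434.289 ≈ 434

434


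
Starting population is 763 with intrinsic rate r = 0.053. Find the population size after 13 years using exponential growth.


r*t = 0.053 * 13 = 0.689
exp(0.689) = 1.99172
N = 763 * 1.99172 = 1519.68 ≈ 1520

1520


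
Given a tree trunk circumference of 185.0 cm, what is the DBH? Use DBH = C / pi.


DBH = C / pi = 185.0 / 3.141593 = 58.8873 ≈ 58.89 cm

58.89 cm


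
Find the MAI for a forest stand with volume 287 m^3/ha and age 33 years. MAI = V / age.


MAI = 287 / 33 = 8.6970 ≈ 8.70 m^3/ha/yr

8.70 m^3/ha/yr


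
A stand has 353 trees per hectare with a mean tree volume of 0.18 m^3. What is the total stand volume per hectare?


V_stand = 353 * 0.18 = 63.54 ≈ 63.5 m^3/ha

63.5 m^3/ha


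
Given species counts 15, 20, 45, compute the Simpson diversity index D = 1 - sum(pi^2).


Total N = 15 + 20 + 45 = 80
Per-species terms:
  p = 15/80 = 0.187500; p^2 = 0.187500^2 = 0.035156
  p = 20/80 = 0.250000; p^2 = 0.250000^2 = 0.062500
  p = 45/80 = 0.562500; p^2 = 0.562500^2 = 0.316406
sum(p^2) = 0.035156 + 0.062500 + 0.316406 = 0.414062
D = 1 - 0.414062 = 0.585938 ≈ 0.5859

0.5859


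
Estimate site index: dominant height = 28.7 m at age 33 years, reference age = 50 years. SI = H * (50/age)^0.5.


50/33 = 1.51515
(1.51515)^0.5 = 1.23091
SI = 28.7 * 1.23091 = 35.3271 ≈ 35.3 m

35.3 m


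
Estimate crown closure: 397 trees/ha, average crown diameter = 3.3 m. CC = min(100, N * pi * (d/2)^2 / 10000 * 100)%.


(d/2)^2 = (3.3/2)^2 = 1.65^2 = 2.7225
Crown area = 3.141593 * 2.7225 = 8.55299 m^2
N * area / 10000 * 100 = 397 * 8.55299 / 10000 * 100 = 33.9554
CC = min(100, 33.9554) = 33.9554 ≈ 34.0%

34.0%


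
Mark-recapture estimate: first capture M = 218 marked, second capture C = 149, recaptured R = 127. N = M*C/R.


N = M * C / R = 218 * 149 / 127 = 32482 / 127 = 255.76 ≈ 256

256 individuals


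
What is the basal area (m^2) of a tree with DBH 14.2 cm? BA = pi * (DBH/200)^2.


D/200 = 14.2/200 = 0.071 m
(D/200)^2 = 0.071^2 = 0.005041
BA = 3.141593 * 0.005041 = 0.0158368 ≈ 0.0158 m^2

0.0158 m^2


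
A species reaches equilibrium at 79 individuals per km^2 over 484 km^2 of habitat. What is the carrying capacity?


K = 79 * 484 = 38236 individuals

38236 individuals


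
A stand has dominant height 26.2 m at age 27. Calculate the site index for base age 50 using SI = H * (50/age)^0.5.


50/27 = 1.85185
(1.85185)^0.5 = 1.36083
SI = 26.2 * 1.36083 = 35.6537 ≈ 35.7 m

35.7 m


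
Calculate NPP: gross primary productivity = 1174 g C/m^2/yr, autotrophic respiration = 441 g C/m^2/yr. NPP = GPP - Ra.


NPP = GPP - Ra = 1174 - 441 = 733 g C/m^2/yr

733 g C/m^2/yr


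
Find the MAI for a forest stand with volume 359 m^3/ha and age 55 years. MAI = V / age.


MAI = 359 / 55 = 6.5273 ≈ 6.53 m^3/ha/yr

6.53 m^3/ha/yr


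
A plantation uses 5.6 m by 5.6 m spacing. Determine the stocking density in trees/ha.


N = 10000 / 5.6^2 = 10000 / 31.36 = 318.878 ≈ 319 trees/ha

319 trees/ha


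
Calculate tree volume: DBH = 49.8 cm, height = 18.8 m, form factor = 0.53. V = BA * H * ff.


(D/200)^2 = (49.8/200)^2 = 0.249^2 = 0.062001
BA = 3.141593 * 0.062001 = 0.194782 m^2
V = 0.194782 * 18.8 * 0.53 = 1.94081 ≈ 1.941 m^3

1.941 m^3


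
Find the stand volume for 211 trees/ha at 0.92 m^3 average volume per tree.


V_stand = 211 * 0.92 = 194.12 ≈ 194.1 m^3/ha

194.1 m^3/ha


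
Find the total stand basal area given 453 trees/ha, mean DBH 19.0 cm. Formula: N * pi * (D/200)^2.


(D/200)^2 = (19.0/200)^2 = 0.095^2 = 0.009025
Individual BA = 3.141593 * 0.009025 = 0.0283529 m^2
Stand BA = 453 * 0.0283529 = 12.8439 ≈ 12.84 m^2/ha

12.84 m^2/ha


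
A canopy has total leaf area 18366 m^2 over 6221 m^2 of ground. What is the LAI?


LAI = 18366 / 6221 = 2.9523 ≈ 2.95

2.95


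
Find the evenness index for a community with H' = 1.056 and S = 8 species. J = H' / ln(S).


ln(8) = 2.07944
J = H' / ln(S) = 1.056 / 2.07944 = 0.507829 ≈ 0.5078

0.5078


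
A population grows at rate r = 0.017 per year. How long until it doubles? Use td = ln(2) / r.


td = ln(2) / 0.017 = 0.693147 / 0.017 = 40.7734 ≈ 40.8 years

40.8 years


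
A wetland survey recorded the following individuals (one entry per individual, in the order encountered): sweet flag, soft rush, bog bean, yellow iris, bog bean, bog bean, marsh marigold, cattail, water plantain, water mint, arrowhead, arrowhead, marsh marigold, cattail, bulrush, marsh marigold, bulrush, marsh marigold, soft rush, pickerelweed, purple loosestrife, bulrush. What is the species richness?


Total individuals logged = 22
Distinct species (count of individuals): sweet flag (1), soft rush (2), bog bean (3), yellow iris (1), marsh marigold (4), cattail (2), water plantain (1), water mint (1), arrowhead (2), bulrush (3), pickerelweed (1), purple loosestrife (1)
Species richness = number of distinct species = 12

12


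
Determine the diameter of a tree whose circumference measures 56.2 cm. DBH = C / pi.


DBH = C / pi = 56.2 / 3.141593 = 17.8890 ≈ 17.89 cm

17.89 cm


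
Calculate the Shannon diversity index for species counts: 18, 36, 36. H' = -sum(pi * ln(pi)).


Total N = 18 + 36 + 36 = 90
Per-species terms:
  p = 18/90 = 0.200000; ln(p) = -1.609438; p*ln(p) = 0.200000 * (-1.609438) = -0.321888
  p = 36/90 = 0.400000; ln(p) = -0.916291; p*ln(p) = 0.400000 * (-0.916291) = -0.366516
  p = 36/90 = 0.400000; ln(p) = -0.916291; p*ln(p) = 0.400000 * (-0.916291) = -0.366516
sum(p*ln(p)) = (-0.321888) + (-0.366516) + (-0.366516) = -1.054920
H' = -(-1.054920) = 1.054920 ≈ 1.0549

1.0549


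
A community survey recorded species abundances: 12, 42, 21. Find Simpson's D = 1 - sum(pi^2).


Total N = 12 + 42 + 21 = 75
Per-species terms:
  p = 12/75 = 0.160000; p^2 = 0.160000^2 = 0.025600
  p = 42/75 = 0.560000; p^2 = 0.560000^2 = 0.313600
  p = 21/75 = 0.280000; p^2 = 0.280000^2 = 0.078400
sum(p^2) = 0.025600 + 0.313600 + 0.078400 = 0.417600
D = 1 - 0.417600 = 0.582400 ≈ 0.5824

0.5824


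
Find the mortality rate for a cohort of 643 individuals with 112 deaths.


Mortality rate = 112 / 643 = 0.174184 ≈ 0.1742

0.1742


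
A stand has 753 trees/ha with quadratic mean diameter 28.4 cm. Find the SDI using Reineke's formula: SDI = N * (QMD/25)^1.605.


QMD/25 = 28.4/25 = 1.136
(1.136)^1.605 = exp(1.605 * ln(1.136)) = exp(1.605 * 0.127513) = exp(0.204658) = 1.22711
SDI = 753 * 1.22711 = 924.014 ≈ 924

924


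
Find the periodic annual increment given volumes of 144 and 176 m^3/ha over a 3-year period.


PAI = (V2 - V1) / period = (176 - 144) / 3 = 32 / 3 = 10.6667 ≈ 10.67 m^3/ha/yr

10.67 m^3/ha/yr


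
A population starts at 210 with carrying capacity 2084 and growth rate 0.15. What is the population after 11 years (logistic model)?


(K - N0)/N0 = (2084 - 210)/210 = 1874/210 = 8.92381
r*t = 0.15 * 11 = 1.65; exp(-1.65) = 0.192050
8.92381 * 0.192050 = 1.71382
1 + 1.71382 = 2.71382
N = 2084 / 2.71382 = 767.921 ≈ 768

768


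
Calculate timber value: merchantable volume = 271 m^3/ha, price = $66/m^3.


Value = 271 * 66 = $17886/ha

$17886/ha


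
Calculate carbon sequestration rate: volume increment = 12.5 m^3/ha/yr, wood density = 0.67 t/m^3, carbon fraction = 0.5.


C = 12.5 * 0.67 * 0.5 = 4.1875 ≈ 4.19 t C/ha/yr

4.19 t C/ha/yr


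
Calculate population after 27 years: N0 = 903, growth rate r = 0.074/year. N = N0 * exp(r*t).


r*t = 0.074 * 27 = 1.998
exp(1.998) = 7.37429
N = 903 * 7.37429 = 6658.98 ≈ 6659

6659


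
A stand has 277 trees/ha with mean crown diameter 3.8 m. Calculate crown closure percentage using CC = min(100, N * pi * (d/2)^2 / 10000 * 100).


(d/2)^2 = (3.8/2)^2 = 1.9^2 = 3.61
Crown area = 3.141593 * 3.61 = 11.3412 m^2
N * area / 10000 * 100 = 277 * 11.3412 / 10000 * 100 = 31.4151
CC = min(100, 31.4151) = 31.4151 ≈ 31.4%

31.4%


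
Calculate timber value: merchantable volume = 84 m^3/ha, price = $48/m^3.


Value = 84 * 48 = $4032/ha

$4032/ha


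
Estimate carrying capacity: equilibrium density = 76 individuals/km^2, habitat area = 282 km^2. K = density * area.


K = 76 * 282 = 21432 individuals

21432 individuals


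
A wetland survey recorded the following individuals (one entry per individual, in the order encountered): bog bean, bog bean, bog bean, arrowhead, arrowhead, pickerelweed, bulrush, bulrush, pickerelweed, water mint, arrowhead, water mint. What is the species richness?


Total individuals logged = 12
Distinct species (count of individuals): bog bean (3), arrowhead (3), pickerelweed (2), bulrush (2), water mint (2)
Species richness = number of distinct species = 5

5


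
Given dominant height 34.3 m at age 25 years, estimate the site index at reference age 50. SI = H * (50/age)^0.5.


50/25 = 2.00000
(2.00000)^0.5 = 1.41421
SI = 34.3 * 1.41421 = 48.5074 ≈ 48.5 m

48.5 m


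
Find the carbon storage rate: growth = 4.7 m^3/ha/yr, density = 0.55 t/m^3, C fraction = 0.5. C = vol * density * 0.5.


C = 4.7 * 0.55 * 0.5 = 1.2925 ≈ 1.29 t C/ha/yr

1.29 t C/ha/yr


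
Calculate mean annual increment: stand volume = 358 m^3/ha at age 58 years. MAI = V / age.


MAI = 358 / 58 = 6.1724 ≈ 6.17 m^3/ha/yr

6.17 m^3/ha/yr


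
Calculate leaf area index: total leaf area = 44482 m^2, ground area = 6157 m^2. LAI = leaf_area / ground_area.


LAI = 44482 / 6157 = 7.2246 ≈ 7.22

7.22


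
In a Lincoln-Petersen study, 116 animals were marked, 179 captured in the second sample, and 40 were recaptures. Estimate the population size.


N = M * C / R = 116 * 179 / 40 = 20764 / 40 = 519.10 ≈ 519

519 individuals


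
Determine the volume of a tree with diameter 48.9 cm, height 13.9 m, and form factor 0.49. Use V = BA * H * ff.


(D/200)^2 = (48.9/200)^2 = 0.2445^2 = 0.05978025
BA = 3.141593 * 0.05978025 = 0.187805 m^2
V = 0.187805 * 13.9 * 0.49 = 1.27914 ≈ 1.279 m^3

1.279 m^3


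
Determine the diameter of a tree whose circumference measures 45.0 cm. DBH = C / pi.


DBH = C / pi = 45.0 / 3.141593 = 14.3239 ≈ 14.32 cm

14.32 cm


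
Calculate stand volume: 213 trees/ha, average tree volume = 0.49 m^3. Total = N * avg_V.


V_stand = 213 * 0.49 = 104.37 ≈ 104.4 m^3/ha

104.4 m^3/ha


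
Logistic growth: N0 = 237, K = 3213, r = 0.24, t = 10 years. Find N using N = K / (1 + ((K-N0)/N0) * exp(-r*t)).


(K - N0)/N0 = (3213 - 237)/237 = 2976/237 = 12.5570
r*t = 0.24 * 10 = 2.4; exp(-2.4) = 0.0907180
12.5570 * 0.0907180 = 1.13915
1 + 1.13915 = 2.13915
N = 3213 / 2.13915 = 1502.00 ≈ 1502

1502


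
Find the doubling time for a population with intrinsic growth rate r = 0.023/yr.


td = ln(2) / 0.023 = 0.693147 / 0.023 = 30.1368 ≈ 30.1 years

30.1 years


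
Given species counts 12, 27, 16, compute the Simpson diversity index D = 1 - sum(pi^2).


Total N = 12 + 27 + 16 = 55
Per-species terms:
  p = 12/55 = 0.218182; p^2 = 0.218182^2 = 0.047603
  p = 27/55 = 0.490909; p^2 = 0.490909^2 = 0.240992
  p = 16/55 = 0.290909; p^2 = 0.290909^2 = 0.084628
sum(p^2) = 0.047603 + 0.240992 + 0.084628 = 0.373223
D = 1 - 0.373223 = 0.626777 ≈ 0.6268

0.6268


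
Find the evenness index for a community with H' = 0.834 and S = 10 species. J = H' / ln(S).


ln(10) = 2.30259
J = H' / ln(S) = 0.834 / 2.30259 = 0.362201 ≈ 0.3622

0.3622


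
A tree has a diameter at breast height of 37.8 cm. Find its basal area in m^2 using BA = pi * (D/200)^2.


D/200 = 37.8/200 = 0.189 m
(D/200)^2 = 0.189^2 = 0.035721
BA = 3.141593 * 0.035721 = 0.112221 ≈ 0.1122 m^2

0.1122 m^2


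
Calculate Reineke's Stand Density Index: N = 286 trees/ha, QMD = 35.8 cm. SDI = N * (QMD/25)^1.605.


QMD/25 = 35.8/25 = 1.432
(1.432)^1.605 = exp(1.605 * ln(1.432)) = exp(1.605 * 0.359072) = exp(0.576311) = 1.77946
SDI = 286 * 1.77946 = 508.926 ≈ 509

509


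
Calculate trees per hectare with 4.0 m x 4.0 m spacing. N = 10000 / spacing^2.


N = 10000 / 4.0^2 = 10000 / 16 = 625.000 ≈ 625 trees/ha

625 trees/ha


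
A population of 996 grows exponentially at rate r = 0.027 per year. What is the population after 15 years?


r*t = 0.027 * 15 = 0.405
exp(0.405) = 1.49930
N = 996 * 1.49930 = 1493.30 ≈ 1493

1493


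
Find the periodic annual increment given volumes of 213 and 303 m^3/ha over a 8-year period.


PAI = (V2 - V1) / period = (303 - 213) / 8 = 90 / 8 = 11.25 m^3/ha/yr

11.25 m^3/ha/yr


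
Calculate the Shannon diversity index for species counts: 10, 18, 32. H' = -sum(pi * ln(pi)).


Total N = 10 + 18 + 32 = 60
Per-species terms:
  p = 10/60 = 0.166667; ln(p) = -1.791757; p*ln(p) = 0.166667 * (-1.791757) = -0.298627
  p = 18/60 = 0.300000; ln(p) = -1.203973; p*ln(p) = 0.300000 * (-1.203973) = -0.361192
  p = 32/60 = 0.533333; ln(p) = -0.628609; p*ln(p) = 0.533333 * (-0.628609) = -0.335258
sum(p*ln(p)) = (-0.298627) + (-0.361192) + (-0.335258) = -0.995077
H' = -(-0.995077) = 0.995077 ≈ 0.9951

0.9951
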